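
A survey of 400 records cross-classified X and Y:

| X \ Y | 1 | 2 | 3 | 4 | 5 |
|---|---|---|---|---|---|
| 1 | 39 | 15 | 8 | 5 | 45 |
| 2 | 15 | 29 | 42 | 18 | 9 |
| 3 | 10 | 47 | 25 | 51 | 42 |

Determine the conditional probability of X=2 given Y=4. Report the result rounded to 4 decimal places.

0.2432

Total with Y=4: 5 + 18 + 51 = 74.
P(X=2 | Y=4) = 18/74 = 0.2432.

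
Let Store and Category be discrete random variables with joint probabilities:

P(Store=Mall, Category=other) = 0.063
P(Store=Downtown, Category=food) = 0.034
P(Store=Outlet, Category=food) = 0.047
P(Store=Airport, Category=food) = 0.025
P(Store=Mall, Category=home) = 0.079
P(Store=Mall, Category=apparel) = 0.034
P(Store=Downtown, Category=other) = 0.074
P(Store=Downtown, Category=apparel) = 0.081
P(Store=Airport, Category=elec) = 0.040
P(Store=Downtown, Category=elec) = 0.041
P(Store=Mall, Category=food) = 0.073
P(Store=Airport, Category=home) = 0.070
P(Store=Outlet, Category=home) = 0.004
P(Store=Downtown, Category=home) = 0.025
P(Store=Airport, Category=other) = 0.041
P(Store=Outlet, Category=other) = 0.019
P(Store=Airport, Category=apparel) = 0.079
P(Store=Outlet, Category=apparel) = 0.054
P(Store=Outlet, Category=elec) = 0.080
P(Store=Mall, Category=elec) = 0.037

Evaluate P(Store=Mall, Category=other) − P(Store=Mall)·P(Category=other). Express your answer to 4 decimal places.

P(Store=Mall) = 0.073 + 0.034 + 0.037 + 0.079 + 0.063 = 0.286.
P(Category=other) = 0.074 + 0.063 + 0.041 + 0.019 = 0.197.
P(Store=Mall, Category=other) − P(Store=Mall)P(Category=other) = 0.063 − 0.286×0.197 = 0.0067.

0.0067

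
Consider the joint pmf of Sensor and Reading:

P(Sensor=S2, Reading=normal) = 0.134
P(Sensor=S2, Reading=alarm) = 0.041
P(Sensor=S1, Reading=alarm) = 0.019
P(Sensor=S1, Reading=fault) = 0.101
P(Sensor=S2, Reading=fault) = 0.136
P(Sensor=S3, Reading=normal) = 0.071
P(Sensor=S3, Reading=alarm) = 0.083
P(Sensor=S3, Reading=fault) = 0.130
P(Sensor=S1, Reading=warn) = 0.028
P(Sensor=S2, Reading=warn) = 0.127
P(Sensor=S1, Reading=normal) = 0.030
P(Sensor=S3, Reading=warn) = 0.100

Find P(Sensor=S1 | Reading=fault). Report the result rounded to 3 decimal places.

P(Reading=fault) = 0.101 + 0.136 + 0.130 = 0.367.
P(Sensor=S1 | Reading=fault) = 0.101/0.367 = 0.275.

0.275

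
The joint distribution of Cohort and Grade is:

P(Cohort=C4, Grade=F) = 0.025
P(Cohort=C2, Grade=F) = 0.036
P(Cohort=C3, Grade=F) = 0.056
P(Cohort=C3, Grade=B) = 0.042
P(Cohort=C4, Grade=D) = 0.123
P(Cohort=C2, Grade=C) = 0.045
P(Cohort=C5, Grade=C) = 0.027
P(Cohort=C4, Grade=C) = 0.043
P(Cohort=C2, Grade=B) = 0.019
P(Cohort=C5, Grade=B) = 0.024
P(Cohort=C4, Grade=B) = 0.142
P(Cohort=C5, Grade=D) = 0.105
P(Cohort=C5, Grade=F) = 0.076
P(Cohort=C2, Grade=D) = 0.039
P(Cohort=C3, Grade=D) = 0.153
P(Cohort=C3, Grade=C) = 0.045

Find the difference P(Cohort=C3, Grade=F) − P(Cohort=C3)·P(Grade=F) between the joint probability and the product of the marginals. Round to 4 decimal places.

P(Cohort=C3) = 0.042 + 0.045 + 0.153 + 0.056 = 0.296.
P(Grade=F) = 0.036 + 0.056 + 0.025 + 0.076 = 0.193.
P(Cohort=C3, Grade=F) − P(Cohort=C3)P(Grade=F) = 0.056 − 0.296×0.193 = -0.0011.

-0.0011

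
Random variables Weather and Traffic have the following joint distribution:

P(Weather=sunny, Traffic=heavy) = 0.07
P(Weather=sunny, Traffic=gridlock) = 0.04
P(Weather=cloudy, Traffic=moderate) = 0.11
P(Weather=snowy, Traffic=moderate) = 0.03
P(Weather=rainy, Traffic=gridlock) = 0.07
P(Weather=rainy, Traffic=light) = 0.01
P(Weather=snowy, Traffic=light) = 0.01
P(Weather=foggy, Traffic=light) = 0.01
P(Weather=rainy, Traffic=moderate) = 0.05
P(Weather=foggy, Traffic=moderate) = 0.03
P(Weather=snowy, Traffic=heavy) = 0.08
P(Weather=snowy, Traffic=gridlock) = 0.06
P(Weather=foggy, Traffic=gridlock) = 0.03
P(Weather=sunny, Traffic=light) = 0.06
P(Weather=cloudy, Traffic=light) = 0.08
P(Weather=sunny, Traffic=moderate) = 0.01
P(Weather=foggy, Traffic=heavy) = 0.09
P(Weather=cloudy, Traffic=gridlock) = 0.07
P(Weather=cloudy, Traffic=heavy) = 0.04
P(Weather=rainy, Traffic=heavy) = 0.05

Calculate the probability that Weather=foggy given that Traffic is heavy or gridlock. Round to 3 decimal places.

0.200

P(Traffic=heavy) = 0.07 + 0.04 + 0.05 + 0.08 + 0.09 = 0.33.
P(Traffic=gridlock) = 0.04 + 0.07 + 0.07 + 0.06 + 0.03 = 0.27.
P(Traffic ∈ {heavy, gridlock}) = 0.33 + 0.27 = 0.60; P(Weather=foggy, Traffic ∈ {heavy, gridlock}) = 0.09 + 0.03 = 0.12.
P(Weather=foggy | Traffic ∈ {heavy, gridlock}) = 0.12/0.60 = 0.200.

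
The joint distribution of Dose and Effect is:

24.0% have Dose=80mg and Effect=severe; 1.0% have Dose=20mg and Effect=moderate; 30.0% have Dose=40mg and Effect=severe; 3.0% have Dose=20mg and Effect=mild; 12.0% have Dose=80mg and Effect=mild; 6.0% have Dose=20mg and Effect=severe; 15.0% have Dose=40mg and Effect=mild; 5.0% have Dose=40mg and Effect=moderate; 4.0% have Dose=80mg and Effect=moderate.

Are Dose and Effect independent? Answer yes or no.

yes

Every cell satisfies P(Dose,Effect) = P(Dose)·P(Effect). For instance P(Dose=80mg) = 0.400, P(Effect=moderate) = 0.100, and 0.400×0.100 = 0.040 matches the joint entry. So Dose and Effect are independent.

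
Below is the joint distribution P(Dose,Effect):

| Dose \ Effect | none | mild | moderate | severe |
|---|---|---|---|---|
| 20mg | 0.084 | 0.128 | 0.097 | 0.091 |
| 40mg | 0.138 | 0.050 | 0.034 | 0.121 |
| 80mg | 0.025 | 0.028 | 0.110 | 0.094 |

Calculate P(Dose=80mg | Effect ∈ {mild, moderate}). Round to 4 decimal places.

0.3087

P(Effect=mild) = 0.128 + 0.050 + 0.028 = 0.206.
P(Effect=moderate) = 0.097 + 0.034 + 0.110 = 0.241.
P(Effect ∈ {mild, moderate}) = 0.206 + 0.241 = 0.447; P(Dose=80mg, Effect ∈ {mild, moderate}) = 0.028 + 0.110 = 0.138.
P(Dose=80mg | Effect ∈ {mild, moderate}) = 0.138/0.447 = 0.3087.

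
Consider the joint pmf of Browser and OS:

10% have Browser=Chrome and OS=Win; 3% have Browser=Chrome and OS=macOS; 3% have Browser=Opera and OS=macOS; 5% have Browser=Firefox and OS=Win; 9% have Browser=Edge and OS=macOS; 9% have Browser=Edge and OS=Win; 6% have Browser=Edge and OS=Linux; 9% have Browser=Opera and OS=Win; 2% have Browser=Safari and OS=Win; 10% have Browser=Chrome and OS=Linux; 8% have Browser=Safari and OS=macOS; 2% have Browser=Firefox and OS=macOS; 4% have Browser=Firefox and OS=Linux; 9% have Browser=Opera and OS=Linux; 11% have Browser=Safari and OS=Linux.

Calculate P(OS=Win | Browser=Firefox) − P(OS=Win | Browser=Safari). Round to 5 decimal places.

0.35931

P(Browser=Firefox) = 0.05 + 0.02 + 0.04 = 0.11; P(OS=Win | Browser=Firefox) = 0.05/0.11 = 0.454545.
P(Browser=Safari) = 0.02 + 0.08 + 0.11 = 0.21; P(OS=Win | Browser=Safari) = 0.02/0.21 = 0.095238.
Difference = 0.35931.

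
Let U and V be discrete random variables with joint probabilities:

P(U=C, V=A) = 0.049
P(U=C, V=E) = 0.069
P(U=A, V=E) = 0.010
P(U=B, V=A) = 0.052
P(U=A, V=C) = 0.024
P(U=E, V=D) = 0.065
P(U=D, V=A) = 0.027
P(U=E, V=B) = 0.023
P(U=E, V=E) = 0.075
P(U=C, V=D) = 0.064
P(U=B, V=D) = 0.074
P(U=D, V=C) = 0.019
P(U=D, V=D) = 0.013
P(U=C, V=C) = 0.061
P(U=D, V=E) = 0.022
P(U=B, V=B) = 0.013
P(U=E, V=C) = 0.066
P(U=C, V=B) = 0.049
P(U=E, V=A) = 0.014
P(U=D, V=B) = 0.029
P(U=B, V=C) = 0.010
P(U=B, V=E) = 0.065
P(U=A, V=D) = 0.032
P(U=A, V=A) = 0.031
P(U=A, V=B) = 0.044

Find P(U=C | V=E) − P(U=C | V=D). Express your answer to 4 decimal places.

P(V=E) = 0.010 + 0.065 + 0.069 + 0.022 + 0.075 = 0.241; P(U=C | V=E) = 0.069/0.241 = 0.28631.
P(V=D) = 0.032 + 0.074 + 0.064 + 0.013 + 0.065 = 0.248; P(U=C | V=D) = 0.064/0.248 = 0.25806.
Difference = 0.0282.

0.0282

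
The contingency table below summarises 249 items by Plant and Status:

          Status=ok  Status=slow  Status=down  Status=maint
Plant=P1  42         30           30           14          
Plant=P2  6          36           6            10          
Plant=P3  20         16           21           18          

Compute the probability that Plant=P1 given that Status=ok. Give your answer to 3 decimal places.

0.618

Total with Status=ok: 42 + 6 + 20 = 68.
P(Plant=P1 | Status=ok) = 42/68 = 0.618.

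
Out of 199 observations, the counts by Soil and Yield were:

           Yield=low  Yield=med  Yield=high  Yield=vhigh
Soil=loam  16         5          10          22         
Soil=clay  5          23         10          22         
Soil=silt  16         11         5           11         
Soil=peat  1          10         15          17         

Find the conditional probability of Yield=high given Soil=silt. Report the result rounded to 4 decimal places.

Total with Soil=silt: 16 + 11 + 5 + 11 = 43.
P(Yield=high | Soil=silt) = 5/43 = 0.1163.

0.1163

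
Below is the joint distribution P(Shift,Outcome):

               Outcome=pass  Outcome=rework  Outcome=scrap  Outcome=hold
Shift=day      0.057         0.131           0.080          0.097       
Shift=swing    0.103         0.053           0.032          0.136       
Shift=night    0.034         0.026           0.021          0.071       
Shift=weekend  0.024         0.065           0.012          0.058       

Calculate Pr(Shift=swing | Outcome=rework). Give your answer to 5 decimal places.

0.19273

P(Outcome=rework) = 0.131 + 0.053 + 0.026 + 0.065 = 0.275.
P(Shift=swing | Outcome=rework) = 0.053/0.275 = 0.19273.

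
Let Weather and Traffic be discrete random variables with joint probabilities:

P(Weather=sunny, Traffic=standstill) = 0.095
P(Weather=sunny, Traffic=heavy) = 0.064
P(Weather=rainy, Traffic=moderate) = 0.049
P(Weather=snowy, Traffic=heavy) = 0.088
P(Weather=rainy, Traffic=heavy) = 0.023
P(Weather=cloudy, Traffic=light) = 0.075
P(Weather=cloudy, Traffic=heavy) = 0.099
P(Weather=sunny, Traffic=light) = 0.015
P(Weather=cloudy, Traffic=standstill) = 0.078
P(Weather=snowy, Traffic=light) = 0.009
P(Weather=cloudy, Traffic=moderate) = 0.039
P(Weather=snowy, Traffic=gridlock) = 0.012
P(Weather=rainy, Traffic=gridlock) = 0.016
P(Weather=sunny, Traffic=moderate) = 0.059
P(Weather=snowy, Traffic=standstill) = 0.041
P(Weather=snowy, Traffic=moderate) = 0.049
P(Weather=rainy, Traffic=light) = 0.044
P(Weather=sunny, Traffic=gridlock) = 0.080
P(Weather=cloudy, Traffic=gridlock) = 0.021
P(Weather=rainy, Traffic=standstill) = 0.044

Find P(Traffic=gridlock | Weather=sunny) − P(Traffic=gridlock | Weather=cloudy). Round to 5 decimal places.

P(Weather=sunny) = 0.015 + 0.059 + 0.064 + 0.080 + 0.095 = 0.313; P(Traffic=gridlock | Weather=sunny) = 0.080/0.313 = 0.255591.
P(Weather=cloudy) = 0.075 + 0.039 + 0.099 + 0.021 + 0.078 = 0.312; P(Traffic=gridlock | Weather=cloudy) = 0.021/0.312 = 0.067308.
Difference = 0.18828.

0.18828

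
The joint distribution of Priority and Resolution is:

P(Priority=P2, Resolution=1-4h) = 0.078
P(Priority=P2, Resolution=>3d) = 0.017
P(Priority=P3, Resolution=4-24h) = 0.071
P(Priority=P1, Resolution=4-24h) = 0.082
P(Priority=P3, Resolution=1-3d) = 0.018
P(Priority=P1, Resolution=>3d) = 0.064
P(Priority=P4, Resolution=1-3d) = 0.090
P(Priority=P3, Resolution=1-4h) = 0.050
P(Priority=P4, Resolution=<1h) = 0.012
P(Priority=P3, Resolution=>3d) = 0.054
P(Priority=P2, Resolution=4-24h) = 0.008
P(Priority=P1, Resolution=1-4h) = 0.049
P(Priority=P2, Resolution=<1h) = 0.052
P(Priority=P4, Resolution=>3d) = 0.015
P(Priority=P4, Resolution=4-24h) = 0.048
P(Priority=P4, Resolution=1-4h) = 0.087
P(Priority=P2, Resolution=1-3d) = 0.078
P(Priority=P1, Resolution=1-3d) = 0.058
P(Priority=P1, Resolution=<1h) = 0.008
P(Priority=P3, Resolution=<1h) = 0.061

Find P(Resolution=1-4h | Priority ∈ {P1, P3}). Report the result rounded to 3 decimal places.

P(Priority=P1) = 0.008 + 0.049 + 0.082 + 0.058 + 0.064 = 0.261.
P(Priority=P3) = 0.061 + 0.050 + 0.071 + 0.018 + 0.054 = 0.254.
P(Priority ∈ {P1, P3}) = 0.261 + 0.254 = 0.515; P(Resolution=1-4h, Priority ∈ {P1, P3}) = 0.049 + 0.050 = 0.099.
P(Resolution=1-4h | Priority ∈ {P1, P3}) = 0.099/0.515 = 0.192.

0.192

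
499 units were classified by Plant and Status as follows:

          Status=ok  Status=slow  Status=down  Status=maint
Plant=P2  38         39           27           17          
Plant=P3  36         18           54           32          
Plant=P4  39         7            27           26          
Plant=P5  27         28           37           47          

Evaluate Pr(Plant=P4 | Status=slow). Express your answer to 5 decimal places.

0.07609

Total with Status=slow: 39 + 18 + 7 + 28 = 92.
P(Plant=P4 | Status=slow) = 7/92 = 0.07609.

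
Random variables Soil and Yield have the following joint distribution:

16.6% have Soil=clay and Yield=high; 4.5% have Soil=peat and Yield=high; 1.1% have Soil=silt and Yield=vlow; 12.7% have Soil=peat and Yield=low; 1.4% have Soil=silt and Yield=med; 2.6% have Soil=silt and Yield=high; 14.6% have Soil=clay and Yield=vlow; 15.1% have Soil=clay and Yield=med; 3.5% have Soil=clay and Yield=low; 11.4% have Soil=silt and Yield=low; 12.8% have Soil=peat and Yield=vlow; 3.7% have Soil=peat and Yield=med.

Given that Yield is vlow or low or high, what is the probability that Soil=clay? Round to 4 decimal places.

0.4348

P(Yield=vlow) = 0.146 + 0.011 + 0.128 = 0.285.
P(Yield=low) = 0.035 + 0.114 + 0.127 = 0.276.
P(Yield=high) = 0.166 + 0.026 + 0.045 = 0.237.
P(Yield ∈ {vlow, low, high}) = 0.285 + 0.276 + 0.237 = 0.798; P(Soil=clay, Yield ∈ {vlow, low, high}) = 0.146 + 0.035 + 0.166 = 0.347.
P(Soil=clay | Yield ∈ {vlow, low, high}) = 0.347/0.798 = 0.4348.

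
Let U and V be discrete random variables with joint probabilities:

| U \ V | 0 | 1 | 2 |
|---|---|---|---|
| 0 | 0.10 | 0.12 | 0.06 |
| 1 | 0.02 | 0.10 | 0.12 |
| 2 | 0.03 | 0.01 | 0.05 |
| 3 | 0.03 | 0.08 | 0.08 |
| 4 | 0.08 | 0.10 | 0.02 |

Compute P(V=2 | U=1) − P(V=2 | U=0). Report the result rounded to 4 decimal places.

P(U=1) = 0.02 + 0.10 + 0.12 = 0.24; P(V=2 | U=1) = 0.12/0.24 = 0.50000.
P(U=0) = 0.10 + 0.12 + 0.06 = 0.28; P(V=2 | U=0) = 0.06/0.28 = 0.21429.
Difference = 0.2857.

0.2857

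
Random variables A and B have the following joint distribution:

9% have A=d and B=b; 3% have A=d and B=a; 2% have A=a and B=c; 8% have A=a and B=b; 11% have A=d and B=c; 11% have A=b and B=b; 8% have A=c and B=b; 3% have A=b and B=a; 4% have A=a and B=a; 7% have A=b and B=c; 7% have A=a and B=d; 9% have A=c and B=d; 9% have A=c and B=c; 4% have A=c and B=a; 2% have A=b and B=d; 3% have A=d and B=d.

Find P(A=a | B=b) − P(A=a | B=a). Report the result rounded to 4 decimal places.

-0.0635

P(B=b) = 0.08 + 0.11 + 0.08 + 0.09 = 0.36; P(A=a | B=b) = 0.08/0.36 = 0.22222.
P(B=a) = 0.04 + 0.03 + 0.04 + 0.03 = 0.14; P(A=a | B=a) = 0.04/0.14 = 0.28571.
Difference = -0.0635.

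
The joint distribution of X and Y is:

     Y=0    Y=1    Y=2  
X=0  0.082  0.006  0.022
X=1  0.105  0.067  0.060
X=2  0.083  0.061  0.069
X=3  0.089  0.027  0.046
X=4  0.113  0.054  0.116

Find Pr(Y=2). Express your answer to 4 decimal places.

P(Y=2) = 0.022 + 0.060 + 0.069 + 0.046 + 0.116 = 0.313.

0.3130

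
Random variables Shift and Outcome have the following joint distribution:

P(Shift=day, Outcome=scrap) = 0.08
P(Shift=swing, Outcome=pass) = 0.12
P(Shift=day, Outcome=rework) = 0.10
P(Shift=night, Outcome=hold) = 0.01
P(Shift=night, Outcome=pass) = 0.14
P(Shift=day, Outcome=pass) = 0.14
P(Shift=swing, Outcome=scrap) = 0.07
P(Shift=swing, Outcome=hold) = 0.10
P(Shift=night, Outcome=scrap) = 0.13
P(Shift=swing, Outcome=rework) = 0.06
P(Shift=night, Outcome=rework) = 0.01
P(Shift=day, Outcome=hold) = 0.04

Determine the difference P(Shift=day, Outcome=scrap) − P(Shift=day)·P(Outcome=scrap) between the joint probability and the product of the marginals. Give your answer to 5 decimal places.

-0.02080

P(Shift=day) = 0.14 + 0.10 + 0.08 + 0.04 = 0.36.
P(Outcome=scrap) = 0.08 + 0.07 + 0.13 = 0.28.
P(Shift=day, Outcome=scrap) − P(Shift=day)P(Outcome=scrap) = 0.08 − 0.36×0.28 = -0.02080.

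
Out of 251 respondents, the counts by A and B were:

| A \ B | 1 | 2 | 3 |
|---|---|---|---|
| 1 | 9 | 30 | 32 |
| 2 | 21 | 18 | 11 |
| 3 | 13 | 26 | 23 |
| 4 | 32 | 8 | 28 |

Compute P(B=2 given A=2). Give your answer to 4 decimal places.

Total with A=2: 21 + 18 + 11 = 50.
P(B=2 | A=2) = 18/50 = 0.3600.

0.3600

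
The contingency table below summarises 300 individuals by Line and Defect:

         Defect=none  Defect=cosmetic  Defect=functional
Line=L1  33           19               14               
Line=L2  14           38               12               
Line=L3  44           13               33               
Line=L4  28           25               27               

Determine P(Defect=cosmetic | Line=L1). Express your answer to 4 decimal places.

0.2879

Total with Line=L1: 33 + 19 + 14 = 66.
P(Defect=cosmetic | Line=L1) = 19/66 = 0.2879.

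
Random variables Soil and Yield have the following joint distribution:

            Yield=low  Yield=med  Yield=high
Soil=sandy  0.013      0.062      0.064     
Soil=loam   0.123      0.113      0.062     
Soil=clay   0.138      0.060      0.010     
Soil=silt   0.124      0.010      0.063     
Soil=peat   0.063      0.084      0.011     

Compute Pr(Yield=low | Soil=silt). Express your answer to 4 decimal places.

0.6294

P(Soil=silt) = 0.124 + 0.010 + 0.063 = 0.197.
P(Yield=low | Soil=silt) = 0.124/0.197 = 0.6294.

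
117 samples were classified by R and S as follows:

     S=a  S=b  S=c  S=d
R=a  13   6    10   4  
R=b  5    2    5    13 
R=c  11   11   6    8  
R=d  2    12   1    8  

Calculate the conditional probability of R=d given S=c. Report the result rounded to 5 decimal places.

Total with S=c: 10 + 5 + 6 + 1 = 22.
P(R=d | S=c) = 1/22 = 0.04545.

0.04545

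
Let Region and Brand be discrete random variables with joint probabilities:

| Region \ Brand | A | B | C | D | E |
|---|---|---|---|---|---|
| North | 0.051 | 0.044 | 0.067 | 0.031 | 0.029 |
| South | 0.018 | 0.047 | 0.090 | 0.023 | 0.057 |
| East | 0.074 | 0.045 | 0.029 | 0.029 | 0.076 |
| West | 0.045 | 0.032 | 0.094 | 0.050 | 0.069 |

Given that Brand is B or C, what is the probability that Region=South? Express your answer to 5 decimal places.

P(Brand=B) = 0.044 + 0.047 + 0.045 + 0.032 = 0.168.
P(Brand=C) = 0.067 + 0.090 + 0.029 + 0.094 = 0.280.
P(Brand ∈ {B, C}) = 0.168 + 0.280 = 0.448; P(Region=South, Brand ∈ {B, C}) = 0.047 + 0.090 = 0.137.
P(Region=South | Brand ∈ {B, C}) = 0.137/0.448 = 0.30580.

0.30580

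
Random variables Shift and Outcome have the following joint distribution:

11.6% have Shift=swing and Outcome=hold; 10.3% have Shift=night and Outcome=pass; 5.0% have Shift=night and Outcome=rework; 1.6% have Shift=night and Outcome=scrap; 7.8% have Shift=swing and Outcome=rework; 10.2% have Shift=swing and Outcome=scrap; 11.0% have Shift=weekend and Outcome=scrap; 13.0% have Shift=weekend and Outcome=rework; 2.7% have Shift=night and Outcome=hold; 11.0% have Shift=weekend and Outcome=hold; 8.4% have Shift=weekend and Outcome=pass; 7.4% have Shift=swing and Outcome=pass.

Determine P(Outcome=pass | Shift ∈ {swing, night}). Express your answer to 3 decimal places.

P(Shift=swing) = 0.074 + 0.078 + 0.102 + 0.116 = 0.370.
P(Shift=night) = 0.103 + 0.050 + 0.016 + 0.027 = 0.196.
P(Shift ∈ {swing, night}) = 0.370 + 0.196 = 0.566; P(Outcome=pass, Shift ∈ {swing, night}) = 0.074 + 0.103 = 0.177.
P(Outcome=pass | Shift ∈ {swing, night}) = 0.177/0.566 = 0.313.

0.313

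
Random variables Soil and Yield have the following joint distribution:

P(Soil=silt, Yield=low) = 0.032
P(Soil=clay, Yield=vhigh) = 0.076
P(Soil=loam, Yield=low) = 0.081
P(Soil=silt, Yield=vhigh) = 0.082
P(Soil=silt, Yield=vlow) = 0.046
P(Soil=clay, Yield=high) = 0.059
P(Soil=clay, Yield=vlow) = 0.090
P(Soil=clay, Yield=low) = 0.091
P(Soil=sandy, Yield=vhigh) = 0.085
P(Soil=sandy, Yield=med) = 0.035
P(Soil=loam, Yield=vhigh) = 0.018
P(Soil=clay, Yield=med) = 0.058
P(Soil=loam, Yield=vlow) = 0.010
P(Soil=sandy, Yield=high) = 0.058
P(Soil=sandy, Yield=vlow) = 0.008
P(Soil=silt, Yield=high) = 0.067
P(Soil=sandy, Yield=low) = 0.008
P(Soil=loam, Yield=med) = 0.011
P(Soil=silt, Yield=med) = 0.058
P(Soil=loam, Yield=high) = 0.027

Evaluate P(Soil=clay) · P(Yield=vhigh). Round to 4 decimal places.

0.0976

P(Soil=clay) = 0.090 + 0.091 + 0.058 + 0.059 + 0.076 = 0.374.
P(Yield=vhigh) = 0.085 + 0.018 + 0.076 + 0.082 = 0.261.
Product: 0.374 × 0.261 = 0.0976.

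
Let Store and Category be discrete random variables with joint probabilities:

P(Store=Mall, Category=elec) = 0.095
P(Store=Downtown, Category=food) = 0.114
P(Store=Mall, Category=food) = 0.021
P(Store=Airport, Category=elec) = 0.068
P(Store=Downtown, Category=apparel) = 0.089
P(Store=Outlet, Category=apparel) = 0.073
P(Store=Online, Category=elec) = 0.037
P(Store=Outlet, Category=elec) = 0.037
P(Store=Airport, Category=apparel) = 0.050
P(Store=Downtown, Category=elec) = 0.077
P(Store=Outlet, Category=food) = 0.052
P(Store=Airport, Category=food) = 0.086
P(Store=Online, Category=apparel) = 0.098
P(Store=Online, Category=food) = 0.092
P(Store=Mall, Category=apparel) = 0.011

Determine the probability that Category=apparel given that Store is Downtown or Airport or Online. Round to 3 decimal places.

0.333

P(Store=Downtown) = 0.114 + 0.089 + 0.077 = 0.280.
P(Store=Airport) = 0.086 + 0.050 + 0.068 = 0.204.
P(Store=Online) = 0.092 + 0.098 + 0.037 = 0.227.
P(Store ∈ {Downtown, Airport, Online}) = 0.280 + 0.204 + 0.227 = 0.711; P(Category=apparel, Store ∈ {Downtown, Airport, Online}) = 0.089 + 0.050 + 0.098 = 0.237.
P(Category=apparel | Store ∈ {Downtown, Airport, Online}) = 0.237/0.711 = 0.333.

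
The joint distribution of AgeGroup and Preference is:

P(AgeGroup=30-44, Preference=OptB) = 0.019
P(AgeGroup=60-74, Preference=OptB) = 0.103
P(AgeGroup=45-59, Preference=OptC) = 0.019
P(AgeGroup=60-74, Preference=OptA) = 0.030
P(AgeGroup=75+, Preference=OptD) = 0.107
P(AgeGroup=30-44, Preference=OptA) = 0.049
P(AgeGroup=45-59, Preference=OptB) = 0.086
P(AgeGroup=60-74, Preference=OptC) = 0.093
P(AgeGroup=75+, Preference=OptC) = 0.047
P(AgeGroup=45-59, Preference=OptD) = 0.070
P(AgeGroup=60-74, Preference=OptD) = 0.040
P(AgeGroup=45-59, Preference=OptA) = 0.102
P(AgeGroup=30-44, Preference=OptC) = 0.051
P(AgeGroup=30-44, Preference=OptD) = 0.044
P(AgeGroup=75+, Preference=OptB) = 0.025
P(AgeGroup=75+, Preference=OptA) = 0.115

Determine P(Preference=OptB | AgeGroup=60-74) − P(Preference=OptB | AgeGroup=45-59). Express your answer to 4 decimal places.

P(AgeGroup=60-74) = 0.030 + 0.103 + 0.093 + 0.040 = 0.266; P(Preference=OptB | AgeGroup=60-74) = 0.103/0.266 = 0.38722.
P(AgeGroup=45-59) = 0.102 + 0.086 + 0.019 + 0.070 = 0.277; P(Preference=OptB | AgeGroup=45-59) = 0.086/0.277 = 0.31047.
Difference = 0.0767.

0.0767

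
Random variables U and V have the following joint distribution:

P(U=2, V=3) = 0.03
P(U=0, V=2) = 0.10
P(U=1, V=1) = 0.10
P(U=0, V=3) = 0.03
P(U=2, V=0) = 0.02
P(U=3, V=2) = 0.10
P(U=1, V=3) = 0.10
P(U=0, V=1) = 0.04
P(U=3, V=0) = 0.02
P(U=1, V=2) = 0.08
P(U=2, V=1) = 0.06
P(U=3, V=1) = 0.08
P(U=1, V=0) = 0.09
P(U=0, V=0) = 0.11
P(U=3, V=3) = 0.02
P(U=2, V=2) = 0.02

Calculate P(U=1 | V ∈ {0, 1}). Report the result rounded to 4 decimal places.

P(V=0) = 0.11 + 0.09 + 0.02 + 0.02 = 0.24.
P(V=1) = 0.04 + 0.10 + 0.06 + 0.08 = 0.28.
P(V ∈ {0, 1}) = 0.24 + 0.28 = 0.52; P(U=1, V ∈ {0, 1}) = 0.09 + 0.10 = 0.19.
P(U=1 | V ∈ {0, 1}) = 0.19/0.52 = 0.3654.

0.3654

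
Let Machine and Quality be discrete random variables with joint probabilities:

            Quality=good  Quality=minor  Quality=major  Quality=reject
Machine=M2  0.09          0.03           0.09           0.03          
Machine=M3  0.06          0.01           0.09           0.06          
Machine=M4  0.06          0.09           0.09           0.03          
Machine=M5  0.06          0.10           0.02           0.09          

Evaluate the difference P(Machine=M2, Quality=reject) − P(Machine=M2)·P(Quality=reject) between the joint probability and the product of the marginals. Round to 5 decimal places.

-0.02040

P(Machine=M2) = 0.09 + 0.03 + 0.09 + 0.03 = 0.24.
P(Quality=reject) = 0.03 + 0.06 + 0.03 + 0.09 = 0.21.
P(Machine=M2, Quality=reject) − P(Machine=M2)P(Quality=reject) = 0.03 − 0.24×0.21 = -0.02040.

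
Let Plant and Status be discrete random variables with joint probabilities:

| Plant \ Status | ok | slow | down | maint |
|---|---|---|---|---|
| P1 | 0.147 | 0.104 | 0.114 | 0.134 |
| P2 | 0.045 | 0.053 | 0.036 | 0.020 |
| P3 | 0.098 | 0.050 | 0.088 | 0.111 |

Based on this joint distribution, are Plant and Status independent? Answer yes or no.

P(Plant=P3) = 0.347 and P(Status=slow) = 0.207, so their product is 0.07183, but P(Plant=P3, Status=slow) = 0.050. Since these differ, Plant and Status are not independent.

no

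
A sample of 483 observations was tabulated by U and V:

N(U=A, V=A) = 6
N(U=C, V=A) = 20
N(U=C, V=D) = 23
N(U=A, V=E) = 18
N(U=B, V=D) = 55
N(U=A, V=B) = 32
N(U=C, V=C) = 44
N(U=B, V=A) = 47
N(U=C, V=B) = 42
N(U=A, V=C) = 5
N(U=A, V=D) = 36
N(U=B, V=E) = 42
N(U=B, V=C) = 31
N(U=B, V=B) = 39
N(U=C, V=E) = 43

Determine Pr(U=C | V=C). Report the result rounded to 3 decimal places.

0.550

Total with V=C: 5 + 31 + 44 = 80.
P(U=C | V=C) = 44/80 = 0.550.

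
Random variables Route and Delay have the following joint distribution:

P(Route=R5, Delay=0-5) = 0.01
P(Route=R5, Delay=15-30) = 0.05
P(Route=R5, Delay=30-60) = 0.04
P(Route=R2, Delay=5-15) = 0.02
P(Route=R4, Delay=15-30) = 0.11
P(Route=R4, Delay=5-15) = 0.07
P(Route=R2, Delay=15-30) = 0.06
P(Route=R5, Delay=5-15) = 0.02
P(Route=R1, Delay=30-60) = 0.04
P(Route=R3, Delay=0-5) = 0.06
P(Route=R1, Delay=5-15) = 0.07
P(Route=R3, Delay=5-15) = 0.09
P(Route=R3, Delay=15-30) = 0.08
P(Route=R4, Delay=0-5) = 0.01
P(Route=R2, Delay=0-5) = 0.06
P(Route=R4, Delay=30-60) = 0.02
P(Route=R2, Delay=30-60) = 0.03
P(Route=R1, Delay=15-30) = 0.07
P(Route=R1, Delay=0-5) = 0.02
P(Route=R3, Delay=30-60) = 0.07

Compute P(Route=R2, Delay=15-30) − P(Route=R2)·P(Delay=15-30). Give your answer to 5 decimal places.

P(Route=R2) = 0.06 + 0.02 + 0.06 + 0.03 = 0.17.
P(Delay=15-30) = 0.07 + 0.06 + 0.08 + 0.11 + 0.05 = 0.37.
P(Route=R2, Delay=15-30) − P(Route=R2)P(Delay=15-30) = 0.06 − 0.17×0.37 = -0.00290.

-0.00290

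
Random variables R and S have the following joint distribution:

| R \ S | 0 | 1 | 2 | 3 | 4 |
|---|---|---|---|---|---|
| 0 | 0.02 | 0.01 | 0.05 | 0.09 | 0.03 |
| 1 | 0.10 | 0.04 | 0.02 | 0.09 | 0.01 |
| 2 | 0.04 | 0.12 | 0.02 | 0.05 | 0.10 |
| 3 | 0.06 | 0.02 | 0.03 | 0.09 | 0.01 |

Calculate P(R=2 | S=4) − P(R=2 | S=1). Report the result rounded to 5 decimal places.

P(S=4) = 0.03 + 0.01 + 0.10 + 0.01 = 0.15; P(R=2 | S=4) = 0.10/0.15 = 0.666667.
P(S=1) = 0.01 + 0.04 + 0.12 + 0.02 = 0.19; P(R=2 | S=1) = 0.12/0.19 = 0.631579.
Difference = 0.03509.

0.03509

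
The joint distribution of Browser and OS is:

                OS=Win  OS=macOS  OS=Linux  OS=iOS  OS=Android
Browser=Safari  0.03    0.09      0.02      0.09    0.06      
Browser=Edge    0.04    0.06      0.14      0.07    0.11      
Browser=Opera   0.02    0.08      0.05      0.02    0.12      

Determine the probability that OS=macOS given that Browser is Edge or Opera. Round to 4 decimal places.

P(Browser=Edge) = 0.04 + 0.06 + 0.14 + 0.07 + 0.11 = 0.42.
P(Browser=Opera) = 0.02 + 0.08 + 0.05 + 0.02 + 0.12 = 0.29.
P(Browser ∈ {Edge, Opera}) = 0.42 + 0.29 = 0.71; P(OS=macOS, Browser ∈ {Edge, Opera}) = 0.06 + 0.08 = 0.14.
P(OS=macOS | Browser ∈ {Edge, Opera}) = 0.14/0.71 = 0.1972.

0.1972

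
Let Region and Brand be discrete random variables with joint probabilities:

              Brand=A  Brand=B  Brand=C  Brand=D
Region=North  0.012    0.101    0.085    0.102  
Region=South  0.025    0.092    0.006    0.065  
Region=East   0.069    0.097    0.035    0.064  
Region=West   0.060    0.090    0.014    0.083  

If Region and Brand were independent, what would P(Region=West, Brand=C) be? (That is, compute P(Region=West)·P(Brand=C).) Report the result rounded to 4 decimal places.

0.0346

P(Region=West) = 0.060 + 0.090 + 0.014 + 0.083 = 0.247.
P(Brand=C) = 0.085 + 0.006 + 0.035 + 0.014 = 0.140.
Product: 0.247 × 0.140 = 0.0346.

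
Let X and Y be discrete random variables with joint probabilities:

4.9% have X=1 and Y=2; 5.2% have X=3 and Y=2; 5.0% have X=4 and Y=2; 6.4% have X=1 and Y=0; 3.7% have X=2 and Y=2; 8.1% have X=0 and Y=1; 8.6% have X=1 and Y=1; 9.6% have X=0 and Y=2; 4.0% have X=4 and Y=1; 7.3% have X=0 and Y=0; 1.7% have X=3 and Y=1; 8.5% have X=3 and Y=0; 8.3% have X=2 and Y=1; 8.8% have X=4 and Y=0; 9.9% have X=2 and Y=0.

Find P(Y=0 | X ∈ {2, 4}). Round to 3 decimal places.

0.471

P(X=2) = 0.099 + 0.083 + 0.037 = 0.219.
P(X=4) = 0.088 + 0.040 + 0.050 = 0.178.
P(X ∈ {2, 4}) = 0.219 + 0.178 = 0.397; P(Y=0, X ∈ {2, 4}) = 0.099 + 0.088 = 0.187.
P(Y=0 | X ∈ {2, 4}) = 0.187/0.397 = 0.471.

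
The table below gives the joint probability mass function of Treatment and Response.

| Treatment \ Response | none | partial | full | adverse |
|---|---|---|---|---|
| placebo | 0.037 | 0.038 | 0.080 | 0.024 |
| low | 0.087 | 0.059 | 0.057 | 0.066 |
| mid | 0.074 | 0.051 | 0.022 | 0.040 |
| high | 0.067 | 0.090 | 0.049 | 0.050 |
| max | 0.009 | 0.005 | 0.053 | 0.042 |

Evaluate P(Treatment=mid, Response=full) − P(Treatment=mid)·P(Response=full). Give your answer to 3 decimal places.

-0.027

P(Treatment=mid) = 0.074 + 0.051 + 0.022 + 0.040 = 0.187.
P(Response=full) = 0.080 + 0.057 + 0.022 + 0.049 + 0.053 = 0.261.
P(Treatment=mid, Response=full) − P(Treatment=mid)P(Response=full) = 0.022 − 0.187×0.261 = -0.027.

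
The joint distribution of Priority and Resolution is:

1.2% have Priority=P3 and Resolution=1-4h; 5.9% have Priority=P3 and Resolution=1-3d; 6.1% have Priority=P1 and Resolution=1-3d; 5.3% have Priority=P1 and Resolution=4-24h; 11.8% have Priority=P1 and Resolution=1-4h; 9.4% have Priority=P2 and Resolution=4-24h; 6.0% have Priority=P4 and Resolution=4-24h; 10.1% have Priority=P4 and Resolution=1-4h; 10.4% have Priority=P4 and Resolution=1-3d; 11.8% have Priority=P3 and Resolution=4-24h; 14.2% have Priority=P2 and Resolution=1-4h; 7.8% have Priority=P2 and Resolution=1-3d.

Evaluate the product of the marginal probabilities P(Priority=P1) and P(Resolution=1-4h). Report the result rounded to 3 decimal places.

P(Priority=P1) = 0.118 + 0.053 + 0.061 = 0.232.
P(Resolution=1-4h) = 0.118 + 0.142 + 0.012 + 0.101 = 0.373.
Product: 0.232 × 0.373 = 0.087.

0.087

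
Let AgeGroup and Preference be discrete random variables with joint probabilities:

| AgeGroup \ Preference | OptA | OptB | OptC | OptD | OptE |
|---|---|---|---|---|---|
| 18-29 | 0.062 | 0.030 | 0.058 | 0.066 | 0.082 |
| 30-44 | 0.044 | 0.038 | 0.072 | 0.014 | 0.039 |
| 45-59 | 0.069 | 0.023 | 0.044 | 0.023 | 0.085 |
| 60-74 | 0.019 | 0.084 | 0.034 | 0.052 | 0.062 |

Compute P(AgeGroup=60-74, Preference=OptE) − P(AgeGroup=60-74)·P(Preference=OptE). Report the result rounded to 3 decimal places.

-0.005

P(AgeGroup=60-74) = 0.019 + 0.084 + 0.034 + 0.052 + 0.062 = 0.251.
P(Preference=OptE) = 0.082 + 0.039 + 0.085 + 0.062 = 0.268.
P(AgeGroup=60-74, Preference=OptE) − P(AgeGroup=60-74)P(Preference=OptE) = 0.062 − 0.251×0.268 = -0.005.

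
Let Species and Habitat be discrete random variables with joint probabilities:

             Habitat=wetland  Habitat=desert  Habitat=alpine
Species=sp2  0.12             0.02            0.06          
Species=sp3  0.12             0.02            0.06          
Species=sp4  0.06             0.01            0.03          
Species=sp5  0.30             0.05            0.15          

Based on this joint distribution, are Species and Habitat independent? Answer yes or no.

yes

Every cell satisfies P(Species,Habitat) = P(Species)·P(Habitat). For instance P(Species=sp4) = 0.10, P(Habitat=wetland) = 0.60, and 0.10×0.60 = 0.06 matches the joint entry. So Species and Habitat are independent.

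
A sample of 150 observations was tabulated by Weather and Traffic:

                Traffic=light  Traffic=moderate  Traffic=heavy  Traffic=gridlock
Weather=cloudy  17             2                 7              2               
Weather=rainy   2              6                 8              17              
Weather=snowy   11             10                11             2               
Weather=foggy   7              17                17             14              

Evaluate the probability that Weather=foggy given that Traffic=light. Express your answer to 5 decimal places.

0.18919

Total with Traffic=light: 17 + 2 + 11 + 7 = 37.
P(Weather=foggy | Traffic=light) = 7/37 = 0.18919.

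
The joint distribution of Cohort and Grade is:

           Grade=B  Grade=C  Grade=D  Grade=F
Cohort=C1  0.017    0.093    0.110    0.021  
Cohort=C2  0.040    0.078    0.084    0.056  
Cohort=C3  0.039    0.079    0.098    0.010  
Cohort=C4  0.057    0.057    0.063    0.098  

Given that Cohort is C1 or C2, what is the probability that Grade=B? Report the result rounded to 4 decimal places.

P(Cohort=C1) = 0.017 + 0.093 + 0.110 + 0.021 = 0.241.
P(Cohort=C2) = 0.040 + 0.078 + 0.084 + 0.056 = 0.258.
P(Cohort ∈ {C1, C2}) = 0.241 + 0.258 = 0.499; P(Grade=B, Cohort ∈ {C1, C2}) = 0.017 + 0.040 = 0.057.
P(Grade=B | Cohort ∈ {C1, C2}) = 0.057/0.499 = 0.1142.

0.1142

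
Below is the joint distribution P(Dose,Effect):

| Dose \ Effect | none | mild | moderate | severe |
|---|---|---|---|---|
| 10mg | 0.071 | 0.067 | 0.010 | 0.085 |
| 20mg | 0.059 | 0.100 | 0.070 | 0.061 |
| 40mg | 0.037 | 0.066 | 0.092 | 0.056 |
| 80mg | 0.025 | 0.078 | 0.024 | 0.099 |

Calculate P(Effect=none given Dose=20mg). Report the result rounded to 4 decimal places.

P(Dose=20mg) = 0.059 + 0.100 + 0.070 + 0.061 = 0.290.
P(Effect=none | Dose=20mg) = 0.059/0.290 = 0.2034.

0.2034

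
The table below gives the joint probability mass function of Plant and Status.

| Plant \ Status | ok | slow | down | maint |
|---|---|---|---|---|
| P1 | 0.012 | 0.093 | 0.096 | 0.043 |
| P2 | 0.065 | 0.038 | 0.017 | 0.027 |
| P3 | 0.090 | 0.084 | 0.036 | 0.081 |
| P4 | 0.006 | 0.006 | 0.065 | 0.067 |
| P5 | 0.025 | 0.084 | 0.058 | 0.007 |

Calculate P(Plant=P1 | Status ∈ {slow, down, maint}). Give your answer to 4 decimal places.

0.2893

P(Status=slow) = 0.093 + 0.038 + 0.084 + 0.006 + 0.084 = 0.305.
P(Status=down) = 0.096 + 0.017 + 0.036 + 0.065 + 0.058 = 0.272.
P(Status=maint) = 0.043 + 0.027 + 0.081 + 0.067 + 0.007 = 0.225.
P(Status ∈ {slow, down, maint}) = 0.305 + 0.272 + 0.225 = 0.802; P(Plant=P1, Status ∈ {slow, down, maint}) = 0.093 + 0.096 + 0.043 = 0.232.
P(Plant=P1 | Status ∈ {slow, down, maint}) = 0.232/0.802 = 0.2893.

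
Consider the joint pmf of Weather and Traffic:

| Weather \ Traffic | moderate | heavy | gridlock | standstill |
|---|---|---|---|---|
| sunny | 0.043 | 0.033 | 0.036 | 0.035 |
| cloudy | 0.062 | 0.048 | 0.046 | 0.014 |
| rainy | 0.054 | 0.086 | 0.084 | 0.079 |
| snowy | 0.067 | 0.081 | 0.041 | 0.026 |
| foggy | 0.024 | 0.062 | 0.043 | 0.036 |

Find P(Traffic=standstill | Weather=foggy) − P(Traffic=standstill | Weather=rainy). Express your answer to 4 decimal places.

-0.0425

P(Weather=foggy) = 0.024 + 0.062 + 0.043 + 0.036 = 0.165; P(Traffic=standstill | Weather=foggy) = 0.036/0.165 = 0.21818.
P(Weather=rainy) = 0.054 + 0.086 + 0.084 + 0.079 = 0.303; P(Traffic=standstill | Weather=rainy) = 0.079/0.303 = 0.26073.
Difference = -0.0425.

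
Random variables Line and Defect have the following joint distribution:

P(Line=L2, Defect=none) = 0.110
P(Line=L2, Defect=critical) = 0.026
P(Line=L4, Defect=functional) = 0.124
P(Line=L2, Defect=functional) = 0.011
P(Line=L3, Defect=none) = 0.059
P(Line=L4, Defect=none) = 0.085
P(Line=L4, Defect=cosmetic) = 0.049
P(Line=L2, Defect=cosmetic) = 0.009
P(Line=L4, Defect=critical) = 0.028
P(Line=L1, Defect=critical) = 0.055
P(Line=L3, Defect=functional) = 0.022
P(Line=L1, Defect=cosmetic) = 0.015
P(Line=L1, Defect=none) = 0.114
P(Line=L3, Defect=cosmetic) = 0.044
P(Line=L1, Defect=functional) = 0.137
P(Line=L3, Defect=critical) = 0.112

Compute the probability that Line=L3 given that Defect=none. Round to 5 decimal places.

P(Defect=none) = 0.114 + 0.110 + 0.059 + 0.085 = 0.368.
P(Line=L3 | Defect=none) = 0.059/0.368 = 0.16033.

0.16033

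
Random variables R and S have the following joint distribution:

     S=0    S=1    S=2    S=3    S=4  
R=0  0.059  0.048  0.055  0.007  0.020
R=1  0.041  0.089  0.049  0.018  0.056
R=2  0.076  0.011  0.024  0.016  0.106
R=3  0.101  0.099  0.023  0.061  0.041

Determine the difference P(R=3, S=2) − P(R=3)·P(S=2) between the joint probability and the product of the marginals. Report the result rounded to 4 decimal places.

P(R=3) = 0.101 + 0.099 + 0.023 + 0.061 + 0.041 = 0.325.
P(S=2) = 0.055 + 0.049 + 0.024 + 0.023 = 0.151.
P(R=3, S=2) − P(R=3)P(S=2) = 0.023 − 0.325×0.151 = -0.0261.

-0.0261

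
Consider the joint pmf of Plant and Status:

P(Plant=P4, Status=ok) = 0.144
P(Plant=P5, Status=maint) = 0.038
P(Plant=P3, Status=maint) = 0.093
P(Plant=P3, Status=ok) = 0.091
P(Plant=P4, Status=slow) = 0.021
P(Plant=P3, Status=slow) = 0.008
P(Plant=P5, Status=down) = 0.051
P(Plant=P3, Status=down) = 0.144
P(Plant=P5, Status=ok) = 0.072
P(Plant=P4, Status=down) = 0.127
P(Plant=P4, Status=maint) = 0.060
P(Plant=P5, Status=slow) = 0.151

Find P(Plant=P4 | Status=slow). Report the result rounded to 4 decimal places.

P(Status=slow) = 0.008 + 0.021 + 0.151 = 0.180.
P(Plant=P4 | Status=slow) = 0.021/0.180 = 0.1167.

0.1167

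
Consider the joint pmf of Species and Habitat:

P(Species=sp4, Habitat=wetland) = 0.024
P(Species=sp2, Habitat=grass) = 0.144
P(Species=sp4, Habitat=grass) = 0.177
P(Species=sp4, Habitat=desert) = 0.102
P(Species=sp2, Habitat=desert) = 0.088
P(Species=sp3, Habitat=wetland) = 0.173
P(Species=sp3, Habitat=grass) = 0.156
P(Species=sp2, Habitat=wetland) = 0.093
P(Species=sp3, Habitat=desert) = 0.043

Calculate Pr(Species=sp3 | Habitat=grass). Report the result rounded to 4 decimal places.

0.3270

P(Habitat=grass) = 0.144 + 0.156 + 0.177 = 0.477.
P(Species=sp3 | Habitat=grass) = 0.156/0.477 = 0.3270.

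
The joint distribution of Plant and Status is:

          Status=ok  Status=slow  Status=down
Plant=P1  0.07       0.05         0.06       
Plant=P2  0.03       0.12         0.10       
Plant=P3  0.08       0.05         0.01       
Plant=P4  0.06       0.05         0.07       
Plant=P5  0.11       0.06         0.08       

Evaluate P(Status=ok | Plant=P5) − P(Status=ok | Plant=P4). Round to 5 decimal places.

P(Plant=P5) = 0.11 + 0.06 + 0.08 = 0.25; P(Status=ok | Plant=P5) = 0.11/0.25 = 0.440000.
P(Plant=P4) = 0.06 + 0.05 + 0.07 = 0.18; P(Status=ok | Plant=P4) = 0.06/0.18 = 0.333333.
Difference = 0.10667.

0.10667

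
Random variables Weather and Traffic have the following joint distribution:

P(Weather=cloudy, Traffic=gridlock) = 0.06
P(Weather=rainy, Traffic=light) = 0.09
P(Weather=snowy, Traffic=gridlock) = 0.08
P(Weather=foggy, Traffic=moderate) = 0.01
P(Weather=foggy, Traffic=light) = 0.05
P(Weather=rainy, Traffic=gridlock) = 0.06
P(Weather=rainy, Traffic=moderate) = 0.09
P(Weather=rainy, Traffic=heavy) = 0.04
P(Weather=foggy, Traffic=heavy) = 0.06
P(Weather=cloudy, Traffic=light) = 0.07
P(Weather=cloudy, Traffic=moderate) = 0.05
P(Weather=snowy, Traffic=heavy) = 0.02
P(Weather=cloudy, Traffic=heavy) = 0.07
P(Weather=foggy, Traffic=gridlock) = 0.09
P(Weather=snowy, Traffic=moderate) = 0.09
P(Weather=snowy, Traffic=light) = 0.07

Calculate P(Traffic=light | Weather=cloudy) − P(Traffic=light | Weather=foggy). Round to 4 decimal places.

P(Weather=cloudy) = 0.07 + 0.05 + 0.07 + 0.06 = 0.25; P(Traffic=light | Weather=cloudy) = 0.07/0.25 = 0.28000.
P(Weather=foggy) = 0.05 + 0.01 + 0.06 + 0.09 = 0.21; P(Traffic=light | Weather=foggy) = 0.05/0.21 = 0.23810.
Difference = 0.0419.

0.0419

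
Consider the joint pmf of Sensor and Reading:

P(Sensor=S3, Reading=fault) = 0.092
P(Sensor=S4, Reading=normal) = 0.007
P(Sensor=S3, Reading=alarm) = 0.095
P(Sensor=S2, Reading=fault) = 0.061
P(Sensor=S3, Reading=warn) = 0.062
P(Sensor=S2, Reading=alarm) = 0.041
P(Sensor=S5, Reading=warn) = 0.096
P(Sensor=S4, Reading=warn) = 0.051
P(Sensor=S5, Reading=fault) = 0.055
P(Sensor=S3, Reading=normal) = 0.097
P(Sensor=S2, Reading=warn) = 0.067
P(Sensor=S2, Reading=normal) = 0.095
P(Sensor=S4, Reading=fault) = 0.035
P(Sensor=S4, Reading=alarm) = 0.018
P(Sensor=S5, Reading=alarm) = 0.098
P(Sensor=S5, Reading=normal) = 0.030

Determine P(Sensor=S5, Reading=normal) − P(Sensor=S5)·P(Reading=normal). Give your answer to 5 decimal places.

-0.03389

P(Sensor=S5) = 0.030 + 0.096 + 0.098 + 0.055 = 0.279.
P(Reading=normal) = 0.095 + 0.097 + 0.007 + 0.030 = 0.229.
P(Sensor=S5, Reading=normal) − P(Sensor=S5)P(Reading=normal) = 0.030 − 0.279×0.229 = -0.03389.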